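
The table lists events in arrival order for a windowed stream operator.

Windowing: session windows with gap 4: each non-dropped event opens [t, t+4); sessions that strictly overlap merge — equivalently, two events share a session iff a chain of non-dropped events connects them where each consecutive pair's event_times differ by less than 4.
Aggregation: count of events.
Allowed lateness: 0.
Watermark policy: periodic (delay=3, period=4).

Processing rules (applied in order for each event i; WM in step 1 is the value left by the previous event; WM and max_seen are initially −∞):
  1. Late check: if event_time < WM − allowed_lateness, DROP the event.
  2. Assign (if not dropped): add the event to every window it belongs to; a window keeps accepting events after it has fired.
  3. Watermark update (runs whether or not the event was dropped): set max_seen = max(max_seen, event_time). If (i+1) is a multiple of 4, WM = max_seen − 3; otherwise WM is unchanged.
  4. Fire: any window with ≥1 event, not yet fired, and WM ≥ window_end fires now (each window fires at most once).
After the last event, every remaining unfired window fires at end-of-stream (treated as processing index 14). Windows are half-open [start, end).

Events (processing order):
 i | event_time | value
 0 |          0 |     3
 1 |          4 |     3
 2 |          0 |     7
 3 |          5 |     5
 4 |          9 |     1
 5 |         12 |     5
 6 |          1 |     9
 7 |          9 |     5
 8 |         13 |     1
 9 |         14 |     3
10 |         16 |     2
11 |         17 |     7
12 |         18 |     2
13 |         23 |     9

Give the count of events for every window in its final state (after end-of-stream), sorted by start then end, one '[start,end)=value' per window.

i=0 t=0 v=3: → [0,4); WM=−∞
i=1 t=4 v=3: → [4,8); WM=−∞
i=2 t=0 v=7: → [0,4); WM=−∞
i=3 t=5 v=5: → [4,9); WM=2
i=4 t=9 v=1: → [9,13); WM=2
i=5 t=12 v=5: → [9,16); WM=2
i=6 t=1 v=9: DROP (t<2-0); WM=2
i=7 t=9 v=5: → [9,16); WM=9
i=8 t=13 v=1: → [9,17); WM=9
i=9 t=14 v=3: → [9,18); WM=9
i=10 t=16 v=2: → [9,20); WM=9
i=11 t=17 v=7: → [9,21); WM=14
i=12 t=18 v=2: → [9,22); WM=14
i=13 t=23 v=9: → [23,27); WM=14

[0,4)=2 [4,9)=2 [9,22)=8 [23,27)=1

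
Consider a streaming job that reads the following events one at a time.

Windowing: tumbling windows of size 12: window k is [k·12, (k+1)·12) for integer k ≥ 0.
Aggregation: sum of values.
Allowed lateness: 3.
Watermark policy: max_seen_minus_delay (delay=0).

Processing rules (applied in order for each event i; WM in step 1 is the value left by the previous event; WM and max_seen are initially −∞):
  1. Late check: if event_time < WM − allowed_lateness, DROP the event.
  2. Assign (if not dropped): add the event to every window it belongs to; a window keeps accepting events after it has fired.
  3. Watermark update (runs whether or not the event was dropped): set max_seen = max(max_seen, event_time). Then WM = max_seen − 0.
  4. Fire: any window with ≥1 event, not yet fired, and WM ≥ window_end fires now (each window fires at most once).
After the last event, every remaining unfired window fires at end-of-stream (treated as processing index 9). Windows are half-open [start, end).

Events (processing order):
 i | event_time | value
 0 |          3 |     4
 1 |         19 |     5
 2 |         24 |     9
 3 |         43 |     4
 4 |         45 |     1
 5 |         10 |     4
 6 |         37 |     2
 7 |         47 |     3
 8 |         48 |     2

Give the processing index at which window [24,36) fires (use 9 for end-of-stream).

3

i=0 t=3 v=4: → [0,12); WM=3
i=1 t=19 v=5: → [12,24); WM=19; [0,12) fires=4
i=2 t=24 v=9: → [24,36); WM=24; [12,24) fires=5
i=3 t=43 v=4: → [36,48); WM=43; [24,36) fires=9
i=4 t=45 v=1: → [36,48); WM=45
i=5 t=10 v=4: DROP (t<45-3); WM=45
i=6 t=37 v=2: DROP (t<45-3); WM=45
i=7 t=47 v=3: → [36,48); WM=47
i=8 t=48 v=2: → [48,60); WM=48; [36,48) fires=8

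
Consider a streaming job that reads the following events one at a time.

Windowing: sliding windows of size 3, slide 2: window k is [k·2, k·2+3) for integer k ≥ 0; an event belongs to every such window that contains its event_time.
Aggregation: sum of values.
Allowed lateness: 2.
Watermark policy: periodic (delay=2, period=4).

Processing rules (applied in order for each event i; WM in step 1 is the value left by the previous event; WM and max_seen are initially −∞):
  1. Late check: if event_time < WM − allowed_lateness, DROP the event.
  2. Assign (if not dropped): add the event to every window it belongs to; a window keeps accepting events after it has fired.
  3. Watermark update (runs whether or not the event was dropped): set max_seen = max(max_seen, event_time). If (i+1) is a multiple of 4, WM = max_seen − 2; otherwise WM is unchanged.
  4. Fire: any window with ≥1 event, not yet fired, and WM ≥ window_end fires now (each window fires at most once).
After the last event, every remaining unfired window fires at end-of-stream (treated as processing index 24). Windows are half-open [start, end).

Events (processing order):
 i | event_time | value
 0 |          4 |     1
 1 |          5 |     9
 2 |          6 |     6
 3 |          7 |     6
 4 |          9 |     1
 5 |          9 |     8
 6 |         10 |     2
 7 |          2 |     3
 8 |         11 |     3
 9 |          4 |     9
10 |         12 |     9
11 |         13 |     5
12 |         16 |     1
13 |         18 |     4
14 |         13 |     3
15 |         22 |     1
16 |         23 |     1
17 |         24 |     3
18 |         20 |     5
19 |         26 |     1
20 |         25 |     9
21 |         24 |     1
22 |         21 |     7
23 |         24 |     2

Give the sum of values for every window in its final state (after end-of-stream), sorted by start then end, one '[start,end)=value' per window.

[2,5)=1 [4,7)=16 [6,9)=12 [8,11)=11 [10,13)=14 [12,15)=17 [14,17)=1 [16,19)=5 [18,21)=9 [20,23)=6 [22,25)=8 [24,27)=16 [26,29)=1

i=0 t=4 v=1: → [4,7),[2,5); WM=−∞
i=1 t=5 v=9: → [4,7); WM=−∞
i=2 t=6 v=6: → [6,9),[4,7); WM=−∞
i=3 t=7 v=6: → [6,9); WM=5; [2,5) fires=1
i=4 t=9 v=1: → [8,11); WM=5
i=5 t=9 v=8: → [8,11); WM=5
i=6 t=10 v=2: → [10,13),[8,11); WM=5
i=7 t=2 v=3: DROP (t<5-2); WM=8; [4,7) fires=16
i=8 t=11 v=3: → [10,13); WM=8
i=9 t=4 v=9: DROP (t<8-2); WM=8
i=10 t=12 v=9: → [12,15),[10,13); WM=8
i=11 t=13 v=5: → [12,15); WM=11; [6,9) fires=12 [8,11) fires=11
i=12 t=16 v=1: → [16,19),[14,17); WM=11
i=13 t=18 v=4: → [18,21),[16,19); WM=11
i=14 t=13 v=3: → [12,15); WM=11
i=15 t=22 v=1: → [22,25),[20,23); WM=20; [10,13) fires=14 [12,15) fires=17 [14,17) fires=1 [16,19) fires=5
i=16 t=23 v=1: → [22,25); WM=20
i=17 t=24 v=3: → [24,27),[22,25); WM=20
i=18 t=20 v=5: → [20,23),[18,21); WM=20
i=19 t=26 v=1: → [26,29),[24,27); WM=24; [18,21) fires=9 [20,23) fires=6
i=20 t=25 v=9: → [24,27); WM=24
i=21 t=24 v=1: → [24,27),[22,25); WM=24
i=22 t=21 v=7: DROP (t<24-2); WM=24
i=23 t=24 v=2: → [24,27),[22,25); WM=24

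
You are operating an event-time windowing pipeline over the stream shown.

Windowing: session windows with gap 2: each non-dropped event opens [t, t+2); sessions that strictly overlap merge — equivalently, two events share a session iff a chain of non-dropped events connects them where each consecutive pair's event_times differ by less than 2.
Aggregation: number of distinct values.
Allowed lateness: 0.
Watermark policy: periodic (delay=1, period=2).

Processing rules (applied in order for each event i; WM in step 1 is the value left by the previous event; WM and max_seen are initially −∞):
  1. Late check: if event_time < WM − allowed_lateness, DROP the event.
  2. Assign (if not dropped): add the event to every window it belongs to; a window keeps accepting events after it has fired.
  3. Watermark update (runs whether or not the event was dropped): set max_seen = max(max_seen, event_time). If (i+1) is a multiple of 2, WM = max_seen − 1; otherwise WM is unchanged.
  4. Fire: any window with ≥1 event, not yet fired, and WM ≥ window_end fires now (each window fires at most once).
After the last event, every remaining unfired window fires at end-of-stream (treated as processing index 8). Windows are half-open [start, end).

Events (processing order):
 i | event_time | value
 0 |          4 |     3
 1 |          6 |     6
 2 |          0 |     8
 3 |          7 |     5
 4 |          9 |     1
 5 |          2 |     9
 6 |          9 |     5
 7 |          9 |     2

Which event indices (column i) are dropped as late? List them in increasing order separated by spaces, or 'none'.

i=0 t=4 v=3: → [4,6); WM=−∞
i=1 t=6 v=6: → [6,8); WM=5
i=2 t=0 v=8: DROP (t<5-0); WM=5
i=3 t=7 v=5: → [6,9); WM=6
i=4 t=9 v=1: → [9,11); WM=6
i=5 t=2 v=9: DROP (t<6-0); WM=8
i=6 t=9 v=5: → [9,11); WM=8
i=7 t=9 v=2: → [9,11); WM=8

2 5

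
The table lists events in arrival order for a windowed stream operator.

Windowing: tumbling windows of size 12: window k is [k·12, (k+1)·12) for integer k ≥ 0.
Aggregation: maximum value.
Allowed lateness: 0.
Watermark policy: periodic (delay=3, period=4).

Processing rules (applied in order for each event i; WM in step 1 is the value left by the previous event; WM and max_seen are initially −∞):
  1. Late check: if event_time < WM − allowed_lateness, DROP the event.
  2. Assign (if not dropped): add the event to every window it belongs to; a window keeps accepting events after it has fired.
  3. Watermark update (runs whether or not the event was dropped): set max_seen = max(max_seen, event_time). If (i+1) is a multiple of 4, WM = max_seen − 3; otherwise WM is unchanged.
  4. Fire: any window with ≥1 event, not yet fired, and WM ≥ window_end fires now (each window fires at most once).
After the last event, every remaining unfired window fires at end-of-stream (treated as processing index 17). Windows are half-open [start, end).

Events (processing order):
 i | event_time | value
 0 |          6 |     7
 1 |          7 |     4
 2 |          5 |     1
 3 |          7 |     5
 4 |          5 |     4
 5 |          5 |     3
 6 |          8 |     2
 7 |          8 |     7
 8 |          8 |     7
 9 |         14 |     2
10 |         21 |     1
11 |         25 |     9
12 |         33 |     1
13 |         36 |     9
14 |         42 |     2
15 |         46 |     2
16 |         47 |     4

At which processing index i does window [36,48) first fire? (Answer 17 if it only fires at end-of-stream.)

17

i=0 t=6 v=7: → [0,12); WM=−∞
i=1 t=7 v=4: → [0,12); WM=−∞
i=2 t=5 v=1: → [0,12); WM=−∞
i=3 t=7 v=5: → [0,12); WM=4
i=4 t=5 v=4: → [0,12); WM=4
i=5 t=5 v=3: → [0,12); WM=4
i=6 t=8 v=2: → [0,12); WM=4
i=7 t=8 v=7: → [0,12); WM=5
i=8 t=8 v=7: → [0,12); WM=5
i=9 t=14 v=2: → [12,24); WM=5
i=10 t=21 v=1: → [12,24); WM=5
i=11 t=25 v=9: → [24,36); WM=22; [0,12) fires=7
i=12 t=33 v=1: → [24,36); WM=22
i=13 t=36 v=9: → [36,48); WM=22
i=14 t=42 v=2: → [36,48); WM=22
i=15 t=46 v=2: → [36,48); WM=43; [12,24) fires=2 [24,36) fires=9
i=16 t=47 v=4: → [36,48); WM=43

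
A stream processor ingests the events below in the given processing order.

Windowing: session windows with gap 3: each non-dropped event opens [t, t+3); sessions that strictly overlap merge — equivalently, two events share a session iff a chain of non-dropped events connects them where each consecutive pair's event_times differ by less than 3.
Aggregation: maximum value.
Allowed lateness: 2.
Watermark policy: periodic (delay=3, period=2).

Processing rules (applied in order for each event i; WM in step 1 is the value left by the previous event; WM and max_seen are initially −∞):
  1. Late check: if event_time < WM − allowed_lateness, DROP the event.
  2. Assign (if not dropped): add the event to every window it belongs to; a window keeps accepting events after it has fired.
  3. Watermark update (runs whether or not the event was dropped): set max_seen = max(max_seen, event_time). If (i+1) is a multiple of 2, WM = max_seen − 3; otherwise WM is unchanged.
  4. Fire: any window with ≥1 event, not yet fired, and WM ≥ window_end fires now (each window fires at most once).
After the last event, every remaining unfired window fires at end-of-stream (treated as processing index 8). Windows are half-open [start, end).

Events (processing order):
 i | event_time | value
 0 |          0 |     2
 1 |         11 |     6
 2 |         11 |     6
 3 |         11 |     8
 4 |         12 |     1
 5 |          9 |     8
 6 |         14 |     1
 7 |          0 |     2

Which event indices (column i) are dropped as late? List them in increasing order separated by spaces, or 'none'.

i=0 t=0 v=2: → [0,3); WM=−∞
i=1 t=11 v=6: → [11,14); WM=8
i=2 t=11 v=6: → [11,14); WM=8
i=3 t=11 v=8: → [11,14); WM=8
i=4 t=12 v=1: → [11,15); WM=8
i=5 t=9 v=8: → [9,15); WM=9
i=6 t=14 v=1: → [9,17); WM=9
i=7 t=0 v=2: DROP (t<9-2); WM=11

7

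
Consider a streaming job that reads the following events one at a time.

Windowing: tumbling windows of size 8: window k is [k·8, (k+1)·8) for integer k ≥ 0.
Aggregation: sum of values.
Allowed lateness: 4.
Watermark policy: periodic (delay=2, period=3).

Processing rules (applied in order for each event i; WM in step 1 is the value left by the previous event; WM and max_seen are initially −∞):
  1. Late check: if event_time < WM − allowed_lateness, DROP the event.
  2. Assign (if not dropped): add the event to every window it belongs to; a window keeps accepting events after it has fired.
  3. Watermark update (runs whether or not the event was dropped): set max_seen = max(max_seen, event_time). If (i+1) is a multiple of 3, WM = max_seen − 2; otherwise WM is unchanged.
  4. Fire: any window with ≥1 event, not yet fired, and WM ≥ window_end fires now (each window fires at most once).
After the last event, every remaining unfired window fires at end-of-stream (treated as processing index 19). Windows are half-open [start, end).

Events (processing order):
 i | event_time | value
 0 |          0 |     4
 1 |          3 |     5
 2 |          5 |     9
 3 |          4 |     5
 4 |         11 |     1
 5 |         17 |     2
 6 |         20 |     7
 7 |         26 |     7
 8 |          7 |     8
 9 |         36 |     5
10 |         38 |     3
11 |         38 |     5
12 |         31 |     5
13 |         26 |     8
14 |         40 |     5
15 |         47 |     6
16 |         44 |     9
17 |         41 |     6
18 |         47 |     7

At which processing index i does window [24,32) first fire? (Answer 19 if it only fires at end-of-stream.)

i=0 t=0 v=4: → [0,8); WM=−∞
i=1 t=3 v=5: → [0,8); WM=−∞
i=2 t=5 v=9: → [0,8); WM=3
i=3 t=4 v=5: → [0,8); WM=3
i=4 t=11 v=1: → [8,16); WM=3
i=5 t=17 v=2: → [16,24); WM=15; [0,8) fires=23
i=6 t=20 v=7: → [16,24); WM=15
i=7 t=26 v=7: → [24,32); WM=15
i=8 t=7 v=8: DROP (t<15-4); WM=24; [8,16) fires=1 [16,24) fires=9
i=9 t=36 v=5: → [32,40); WM=24
i=10 t=38 v=3: → [32,40); WM=24
i=11 t=38 v=5: → [32,40); WM=36; [24,32) fires=7
i=12 t=31 v=5: DROP (t<36-4); WM=36
i=13 t=26 v=8: DROP (t<36-4); WM=36
i=14 t=40 v=5: → [40,48); WM=38
i=15 t=47 v=6: → [40,48); WM=38
i=16 t=44 v=9: → [40,48); WM=38
i=17 t=41 v=6: → [40,48); WM=45; [32,40) fires=13
i=18 t=47 v=7: → [40,48); WM=45

11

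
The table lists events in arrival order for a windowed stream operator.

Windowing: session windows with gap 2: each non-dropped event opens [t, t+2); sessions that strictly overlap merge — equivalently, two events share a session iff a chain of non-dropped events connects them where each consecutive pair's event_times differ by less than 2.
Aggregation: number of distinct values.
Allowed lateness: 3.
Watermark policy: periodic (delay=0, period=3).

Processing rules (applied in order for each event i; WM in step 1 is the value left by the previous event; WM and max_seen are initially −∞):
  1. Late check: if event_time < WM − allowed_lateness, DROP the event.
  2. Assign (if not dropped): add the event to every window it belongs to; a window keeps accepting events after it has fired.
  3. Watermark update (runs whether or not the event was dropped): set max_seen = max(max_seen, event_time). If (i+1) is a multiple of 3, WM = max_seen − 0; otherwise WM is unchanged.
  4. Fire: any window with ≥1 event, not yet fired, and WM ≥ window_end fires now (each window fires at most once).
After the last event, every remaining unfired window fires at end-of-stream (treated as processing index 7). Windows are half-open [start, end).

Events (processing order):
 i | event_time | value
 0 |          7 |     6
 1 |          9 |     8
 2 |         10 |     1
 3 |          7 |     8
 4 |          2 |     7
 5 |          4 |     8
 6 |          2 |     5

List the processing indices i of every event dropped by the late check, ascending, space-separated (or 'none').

4 5 6

i=0 t=7 v=6: → [7,9); WM=−∞
i=1 t=9 v=8: → [9,11); WM=−∞
i=2 t=10 v=1: → [9,12); WM=10
i=3 t=7 v=8: → [7,9); WM=10
i=4 t=2 v=7: DROP (t<10-3); WM=10
i=5 t=4 v=8: DROP (t<10-3); WM=10
i=6 t=2 v=5: DROP (t<10-3); WM=10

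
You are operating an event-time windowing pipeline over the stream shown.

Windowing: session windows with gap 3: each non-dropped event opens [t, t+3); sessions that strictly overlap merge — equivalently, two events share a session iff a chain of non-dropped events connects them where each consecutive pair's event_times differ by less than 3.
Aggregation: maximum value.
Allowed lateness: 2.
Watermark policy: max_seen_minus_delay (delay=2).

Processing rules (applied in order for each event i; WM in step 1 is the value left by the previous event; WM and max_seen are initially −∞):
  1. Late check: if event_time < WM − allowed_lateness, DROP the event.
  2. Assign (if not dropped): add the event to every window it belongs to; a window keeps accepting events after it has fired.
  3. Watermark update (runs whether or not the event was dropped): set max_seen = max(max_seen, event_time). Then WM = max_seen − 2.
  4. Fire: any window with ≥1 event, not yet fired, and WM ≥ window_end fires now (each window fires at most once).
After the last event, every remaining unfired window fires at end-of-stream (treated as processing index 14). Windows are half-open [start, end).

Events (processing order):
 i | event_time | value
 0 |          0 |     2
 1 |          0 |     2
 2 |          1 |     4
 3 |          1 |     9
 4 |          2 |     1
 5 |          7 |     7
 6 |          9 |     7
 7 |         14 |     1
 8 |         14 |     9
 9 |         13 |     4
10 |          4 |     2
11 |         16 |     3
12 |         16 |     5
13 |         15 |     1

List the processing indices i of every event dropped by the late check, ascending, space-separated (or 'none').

10

i=0 t=0 v=2: → [0,3); WM=-2
i=1 t=0 v=2: → [0,3); WM=-2
i=2 t=1 v=4: → [0,4); WM=-1
i=3 t=1 v=9: → [0,4); WM=-1
i=4 t=2 v=1: → [0,5); WM=0
i=5 t=7 v=7: → [7,10); WM=5
i=6 t=9 v=7: → [7,12); WM=7
i=7 t=14 v=1: → [14,17); WM=12
i=8 t=14 v=9: → [14,17); WM=12
i=9 t=13 v=4: → [13,17); WM=12
i=10 t=4 v=2: DROP (t<12-2); WM=12
i=11 t=16 v=3: → [13,19); WM=14
i=12 t=16 v=5: → [13,19); WM=14
i=13 t=15 v=1: → [13,19); WM=14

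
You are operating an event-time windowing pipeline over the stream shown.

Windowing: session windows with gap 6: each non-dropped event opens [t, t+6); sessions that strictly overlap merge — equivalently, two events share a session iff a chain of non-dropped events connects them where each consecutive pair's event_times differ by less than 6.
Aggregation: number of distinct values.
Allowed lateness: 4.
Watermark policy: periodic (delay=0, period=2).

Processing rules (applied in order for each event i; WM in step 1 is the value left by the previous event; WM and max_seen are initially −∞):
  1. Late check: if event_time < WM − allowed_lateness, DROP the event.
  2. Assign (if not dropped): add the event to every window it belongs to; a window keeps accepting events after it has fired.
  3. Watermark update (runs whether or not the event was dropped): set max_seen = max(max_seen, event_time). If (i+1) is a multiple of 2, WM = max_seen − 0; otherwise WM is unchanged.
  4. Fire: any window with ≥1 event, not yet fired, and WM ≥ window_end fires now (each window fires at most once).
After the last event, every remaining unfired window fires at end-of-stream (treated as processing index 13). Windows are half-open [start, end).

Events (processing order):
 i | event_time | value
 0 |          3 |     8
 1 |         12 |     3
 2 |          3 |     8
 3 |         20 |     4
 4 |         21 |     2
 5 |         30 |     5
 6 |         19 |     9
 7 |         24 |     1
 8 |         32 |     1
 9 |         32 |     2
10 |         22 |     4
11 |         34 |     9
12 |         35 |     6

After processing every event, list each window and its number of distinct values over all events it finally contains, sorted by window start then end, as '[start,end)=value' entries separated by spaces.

i=0 t=3 v=8: → [3,9); WM=−∞
i=1 t=12 v=3: → [12,18); WM=12
i=2 t=3 v=8: DROP (t<12-4); WM=12
i=3 t=20 v=4: → [20,26); WM=20
i=4 t=21 v=2: → [20,27); WM=20
i=5 t=30 v=5: → [30,36); WM=30
i=6 t=19 v=9: DROP (t<30-4); WM=30
i=7 t=24 v=1: DROP (t<30-4); WM=30
i=8 t=32 v=1: → [30,38); WM=30
i=9 t=32 v=2: → [30,38); WM=32
i=10 t=22 v=4: DROP (t<32-4); WM=32
i=11 t=34 v=9: → [30,40); WM=34
i=12 t=35 v=6: → [30,41); WM=34

[3,9)=1 [12,18)=1 [20,27)=2 [30,41)=5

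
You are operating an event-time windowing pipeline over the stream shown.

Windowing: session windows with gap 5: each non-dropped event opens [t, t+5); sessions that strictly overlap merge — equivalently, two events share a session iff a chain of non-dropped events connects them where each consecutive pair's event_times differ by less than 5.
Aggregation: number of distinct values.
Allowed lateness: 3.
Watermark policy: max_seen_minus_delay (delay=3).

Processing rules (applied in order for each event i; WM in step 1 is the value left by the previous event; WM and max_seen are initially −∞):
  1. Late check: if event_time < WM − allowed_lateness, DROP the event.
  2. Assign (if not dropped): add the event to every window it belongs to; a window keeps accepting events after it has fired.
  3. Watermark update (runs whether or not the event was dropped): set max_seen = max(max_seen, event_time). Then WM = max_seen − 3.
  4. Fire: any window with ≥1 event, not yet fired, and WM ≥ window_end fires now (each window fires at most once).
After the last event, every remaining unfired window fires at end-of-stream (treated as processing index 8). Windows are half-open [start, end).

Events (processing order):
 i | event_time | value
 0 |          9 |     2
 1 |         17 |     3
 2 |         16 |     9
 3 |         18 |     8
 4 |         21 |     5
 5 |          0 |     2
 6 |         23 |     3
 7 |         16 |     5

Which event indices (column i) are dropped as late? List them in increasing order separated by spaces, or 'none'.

i=0 t=9 v=2: → [9,14); WM=6
i=1 t=17 v=3: → [17,22); WM=14
i=2 t=16 v=9: → [16,22); WM=14
i=3 t=18 v=8: → [16,23); WM=15
i=4 t=21 v=5: → [16,26); WM=18
i=5 t=0 v=2: DROP (t<18-3); WM=18
i=6 t=23 v=3: → [16,28); WM=20
i=7 t=16 v=5: DROP (t<20-3); WM=20

5 7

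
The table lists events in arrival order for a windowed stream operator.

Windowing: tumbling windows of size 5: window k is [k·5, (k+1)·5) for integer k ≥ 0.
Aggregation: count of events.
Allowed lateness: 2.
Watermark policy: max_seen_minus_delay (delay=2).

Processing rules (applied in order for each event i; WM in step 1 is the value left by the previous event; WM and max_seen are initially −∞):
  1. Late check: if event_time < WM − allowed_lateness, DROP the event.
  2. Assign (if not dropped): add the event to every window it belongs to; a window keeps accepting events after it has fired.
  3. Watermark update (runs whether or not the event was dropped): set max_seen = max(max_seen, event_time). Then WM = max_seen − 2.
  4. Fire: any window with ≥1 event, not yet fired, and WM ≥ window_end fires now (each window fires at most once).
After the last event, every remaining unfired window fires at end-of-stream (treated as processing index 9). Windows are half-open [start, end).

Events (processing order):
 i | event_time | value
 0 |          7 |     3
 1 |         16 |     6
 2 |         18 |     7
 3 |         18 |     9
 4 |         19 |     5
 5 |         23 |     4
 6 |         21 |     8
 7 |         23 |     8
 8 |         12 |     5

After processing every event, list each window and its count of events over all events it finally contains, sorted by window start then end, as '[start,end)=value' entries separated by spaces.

i=0 t=7 v=3: → [5,10); WM=5
i=1 t=16 v=6: → [15,20); WM=14; [5,10) fires=1
i=2 t=18 v=7: → [15,20); WM=16
i=3 t=18 v=9: → [15,20); WM=16
i=4 t=19 v=5: → [15,20); WM=17
i=5 t=23 v=4: → [20,25); WM=21; [15,20) fires=4
i=6 t=21 v=8: → [20,25); WM=21
i=7 t=23 v=8: → [20,25); WM=21
i=8 t=12 v=5: DROP (t<21-2); WM=21

[5,10)=1 [15,20)=4 [20,25)=3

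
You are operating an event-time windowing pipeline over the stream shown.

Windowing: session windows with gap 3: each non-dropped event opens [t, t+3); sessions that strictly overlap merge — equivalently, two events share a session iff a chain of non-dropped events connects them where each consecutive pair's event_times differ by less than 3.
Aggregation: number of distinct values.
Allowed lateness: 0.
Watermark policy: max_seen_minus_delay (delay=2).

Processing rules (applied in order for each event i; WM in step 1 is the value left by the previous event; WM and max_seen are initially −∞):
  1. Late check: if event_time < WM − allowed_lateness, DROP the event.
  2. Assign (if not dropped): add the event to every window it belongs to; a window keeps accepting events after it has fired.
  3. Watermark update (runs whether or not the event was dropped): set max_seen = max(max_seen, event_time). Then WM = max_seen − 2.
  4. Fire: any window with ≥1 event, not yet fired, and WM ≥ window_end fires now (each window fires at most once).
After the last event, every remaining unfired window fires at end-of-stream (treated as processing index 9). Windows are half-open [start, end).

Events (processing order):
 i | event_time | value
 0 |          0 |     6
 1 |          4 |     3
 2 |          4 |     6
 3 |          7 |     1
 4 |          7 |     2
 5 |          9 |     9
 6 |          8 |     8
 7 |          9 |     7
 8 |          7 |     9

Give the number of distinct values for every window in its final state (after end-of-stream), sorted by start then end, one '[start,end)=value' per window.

[0,3)=1 [4,7)=2 [7,12)=5

i=0 t=0 v=6: → [0,3); WM=-2
i=1 t=4 v=3: → [4,7); WM=2
i=2 t=4 v=6: → [4,7); WM=2
i=3 t=7 v=1: → [7,10); WM=5
i=4 t=7 v=2: → [7,10); WM=5
i=5 t=9 v=9: → [7,12); WM=7
i=6 t=8 v=8: → [7,12); WM=7
i=7 t=9 v=7: → [7,12); WM=7
i=8 t=7 v=9: → [7,12); WM=7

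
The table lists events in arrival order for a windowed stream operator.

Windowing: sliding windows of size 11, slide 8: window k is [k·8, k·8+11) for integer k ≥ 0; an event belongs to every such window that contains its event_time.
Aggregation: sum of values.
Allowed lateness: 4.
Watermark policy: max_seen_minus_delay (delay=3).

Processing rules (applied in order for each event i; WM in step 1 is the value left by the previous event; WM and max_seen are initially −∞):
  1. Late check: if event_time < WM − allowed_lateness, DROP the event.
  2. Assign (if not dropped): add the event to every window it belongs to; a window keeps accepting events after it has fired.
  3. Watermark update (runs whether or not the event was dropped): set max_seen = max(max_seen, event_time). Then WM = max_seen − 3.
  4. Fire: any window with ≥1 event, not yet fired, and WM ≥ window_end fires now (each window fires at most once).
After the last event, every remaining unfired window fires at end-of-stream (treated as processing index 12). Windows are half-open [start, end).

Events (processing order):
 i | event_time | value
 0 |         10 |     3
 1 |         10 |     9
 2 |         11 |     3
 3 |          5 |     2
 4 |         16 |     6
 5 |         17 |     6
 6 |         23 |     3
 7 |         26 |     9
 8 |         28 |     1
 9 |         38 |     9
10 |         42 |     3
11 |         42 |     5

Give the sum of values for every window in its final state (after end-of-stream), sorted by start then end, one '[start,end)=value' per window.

[0,11)=14 [8,19)=27 [16,27)=24 [24,35)=10 [32,43)=17 [40,51)=8

i=0 t=10 v=3: → [8,19),[0,11); WM=7
i=1 t=10 v=9: → [8,19),[0,11); WM=7
i=2 t=11 v=3: → [8,19); WM=8
i=3 t=5 v=2: → [0,11); WM=8
i=4 t=16 v=6: → [16,27),[8,19); WM=13; [0,11) fires=14
i=5 t=17 v=6: → [16,27),[8,19); WM=14
i=6 t=23 v=3: → [16,27); WM=20; [8,19) fires=27
i=7 t=26 v=9: → [24,35),[16,27); WM=23
i=8 t=28 v=1: → [24,35); WM=25
i=9 t=38 v=9: → [32,43); WM=35; [16,27) fires=24 [24,35) fires=10
i=10 t=42 v=3: → [40,51),[32,43); WM=39
i=11 t=42 v=5: → [40,51),[32,43); WM=39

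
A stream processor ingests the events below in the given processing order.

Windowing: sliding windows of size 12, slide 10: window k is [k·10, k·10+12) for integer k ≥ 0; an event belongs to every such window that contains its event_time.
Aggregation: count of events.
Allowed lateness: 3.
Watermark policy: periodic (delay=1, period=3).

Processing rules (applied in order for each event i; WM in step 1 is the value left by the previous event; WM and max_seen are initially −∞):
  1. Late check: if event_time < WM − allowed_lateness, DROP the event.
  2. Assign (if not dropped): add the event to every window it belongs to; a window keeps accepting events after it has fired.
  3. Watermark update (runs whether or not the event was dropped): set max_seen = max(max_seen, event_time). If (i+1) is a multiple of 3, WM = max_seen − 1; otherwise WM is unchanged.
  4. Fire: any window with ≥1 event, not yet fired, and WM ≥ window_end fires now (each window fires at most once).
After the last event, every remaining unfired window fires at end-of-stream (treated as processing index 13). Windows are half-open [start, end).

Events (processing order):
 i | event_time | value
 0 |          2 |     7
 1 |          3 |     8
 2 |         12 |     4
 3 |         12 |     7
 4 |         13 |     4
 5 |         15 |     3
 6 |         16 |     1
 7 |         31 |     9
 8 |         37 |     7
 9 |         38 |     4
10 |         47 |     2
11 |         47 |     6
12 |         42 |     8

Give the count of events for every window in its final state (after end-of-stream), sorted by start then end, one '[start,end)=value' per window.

[0,12)=2 [10,22)=5 [20,32)=1 [30,42)=3 [40,52)=2

i=0 t=2 v=7: → [0,12); WM=−∞
i=1 t=3 v=8: → [0,12); WM=−∞
i=2 t=12 v=4: → [10,22); WM=11
i=3 t=12 v=7: → [10,22); WM=11
i=4 t=13 v=4: → [10,22); WM=11
i=5 t=15 v=3: → [10,22); WM=14; [0,12) fires=2
i=6 t=16 v=1: → [10,22); WM=14
i=7 t=31 v=9: → [30,42),[20,32); WM=14
i=8 t=37 v=7: → [30,42); WM=36; [10,22) fires=5 [20,32) fires=1
i=9 t=38 v=4: → [30,42); WM=36
i=10 t=47 v=2: → [40,52); WM=36
i=11 t=47 v=6: → [40,52); WM=46; [30,42) fires=3
i=12 t=42 v=8: DROP (t<46-3); WM=46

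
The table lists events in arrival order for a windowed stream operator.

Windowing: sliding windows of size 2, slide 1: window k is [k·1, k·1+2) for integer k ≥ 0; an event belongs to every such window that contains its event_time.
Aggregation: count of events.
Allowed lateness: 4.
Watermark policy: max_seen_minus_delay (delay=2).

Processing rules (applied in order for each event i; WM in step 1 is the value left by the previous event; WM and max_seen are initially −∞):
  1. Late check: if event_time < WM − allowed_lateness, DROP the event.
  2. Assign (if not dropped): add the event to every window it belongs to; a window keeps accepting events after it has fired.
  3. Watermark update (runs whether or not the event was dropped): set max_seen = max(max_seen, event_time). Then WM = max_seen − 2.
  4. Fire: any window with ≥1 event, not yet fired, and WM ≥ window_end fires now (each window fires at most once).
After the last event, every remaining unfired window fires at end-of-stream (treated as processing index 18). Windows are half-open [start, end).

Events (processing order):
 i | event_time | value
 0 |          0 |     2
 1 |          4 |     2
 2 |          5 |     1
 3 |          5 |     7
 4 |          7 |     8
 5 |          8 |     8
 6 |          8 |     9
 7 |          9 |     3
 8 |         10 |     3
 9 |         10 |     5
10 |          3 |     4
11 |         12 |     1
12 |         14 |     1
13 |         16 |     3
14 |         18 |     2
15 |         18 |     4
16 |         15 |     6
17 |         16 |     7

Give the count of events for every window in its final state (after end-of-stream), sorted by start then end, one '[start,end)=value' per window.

[0,2)=1 [3,5)=1 [4,6)=3 [5,7)=2 [6,8)=1 [7,9)=3 [8,10)=3 [9,11)=3 [10,12)=2 [11,13)=1 [12,14)=1 [13,15)=1 [14,16)=2 [15,17)=3 [16,18)=2 [17,19)=2 [18,20)=2

i=0 t=0 v=2: → [0,2); WM=-2
i=1 t=4 v=2: → [4,6),[3,5); WM=2; [0,2) fires=1
i=2 t=5 v=1: → [5,7),[4,6); WM=3
i=3 t=5 v=7: → [5,7),[4,6); WM=3
i=4 t=7 v=8: → [7,9),[6,8); WM=5; [3,5) fires=1
i=5 t=8 v=8: → [8,10),[7,9); WM=6; [4,6) fires=3
i=6 t=8 v=9: → [8,10),[7,9); WM=6
i=7 t=9 v=3: → [9,11),[8,10); WM=7; [5,7) fires=2
i=8 t=10 v=3: → [10,12),[9,11); WM=8; [6,8) fires=1
i=9 t=10 v=5: → [10,12),[9,11); WM=8
i=10 t=3 v=4: DROP (t<8-4); WM=8
i=11 t=12 v=1: → [12,14),[11,13); WM=10; [7,9) fires=3 [8,10) fires=3
i=12 t=14 v=1: → [14,16),[13,15); WM=12; [9,11) fires=3 [10,12) fires=2
i=13 t=16 v=3: → [16,18),[15,17); WM=14; [11,13) fires=1 [12,14) fires=1
i=14 t=18 v=2: → [18,20),[17,19); WM=16; [13,15) fires=1 [14,16) fires=1
i=15 t=18 v=4: → [18,20),[17,19); WM=16
i=16 t=15 v=6: → [15,17),[14,16); WM=16
i=17 t=16 v=7: → [16,18),[15,17); WM=16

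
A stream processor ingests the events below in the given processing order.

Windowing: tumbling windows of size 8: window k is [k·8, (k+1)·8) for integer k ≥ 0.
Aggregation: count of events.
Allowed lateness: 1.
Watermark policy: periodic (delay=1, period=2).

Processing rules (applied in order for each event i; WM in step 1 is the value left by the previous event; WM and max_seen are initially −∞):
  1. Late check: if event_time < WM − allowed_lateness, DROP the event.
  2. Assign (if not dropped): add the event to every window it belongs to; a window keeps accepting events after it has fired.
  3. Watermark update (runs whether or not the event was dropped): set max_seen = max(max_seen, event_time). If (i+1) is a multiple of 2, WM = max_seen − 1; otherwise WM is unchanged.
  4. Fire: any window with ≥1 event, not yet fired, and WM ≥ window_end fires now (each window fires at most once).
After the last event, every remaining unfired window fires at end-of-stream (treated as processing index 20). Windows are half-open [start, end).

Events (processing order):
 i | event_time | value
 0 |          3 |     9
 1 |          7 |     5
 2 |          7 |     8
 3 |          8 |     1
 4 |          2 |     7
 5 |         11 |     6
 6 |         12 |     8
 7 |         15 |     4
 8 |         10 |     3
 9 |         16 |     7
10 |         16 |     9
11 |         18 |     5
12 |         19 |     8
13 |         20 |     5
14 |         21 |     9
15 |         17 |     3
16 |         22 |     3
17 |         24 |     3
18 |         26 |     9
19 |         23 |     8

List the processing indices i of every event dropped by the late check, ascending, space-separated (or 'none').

4 8 15

i=0 t=3 v=9: → [0,8); WM=−∞
i=1 t=7 v=5: → [0,8); WM=6
i=2 t=7 v=8: → [0,8); WM=6
i=3 t=8 v=1: → [8,16); WM=7
i=4 t=2 v=7: DROP (t<7-1); WM=7
i=5 t=11 v=6: → [8,16); WM=10; [0,8) fires=3
i=6 t=12 v=8: → [8,16); WM=10
i=7 t=15 v=4: → [8,16); WM=14
i=8 t=10 v=3: DROP (t<14-1); WM=14
i=9 t=16 v=7: → [16,24); WM=15
i=10 t=16 v=9: → [16,24); WM=15
i=11 t=18 v=5: → [16,24); WM=17; [8,16) fires=4
i=12 t=19 v=8: → [16,24); WM=17
i=13 t=20 v=5: → [16,24); WM=19
i=14 t=21 v=9: → [16,24); WM=19
i=15 t=17 v=3: DROP (t<19-1); WM=20
i=16 t=22 v=3: → [16,24); WM=20
i=17 t=24 v=3: → [24,32); WM=23
i=18 t=26 v=9: → [24,32); WM=23
i=19 t=23 v=8: → [16,24); WM=25; [16,24) fires=8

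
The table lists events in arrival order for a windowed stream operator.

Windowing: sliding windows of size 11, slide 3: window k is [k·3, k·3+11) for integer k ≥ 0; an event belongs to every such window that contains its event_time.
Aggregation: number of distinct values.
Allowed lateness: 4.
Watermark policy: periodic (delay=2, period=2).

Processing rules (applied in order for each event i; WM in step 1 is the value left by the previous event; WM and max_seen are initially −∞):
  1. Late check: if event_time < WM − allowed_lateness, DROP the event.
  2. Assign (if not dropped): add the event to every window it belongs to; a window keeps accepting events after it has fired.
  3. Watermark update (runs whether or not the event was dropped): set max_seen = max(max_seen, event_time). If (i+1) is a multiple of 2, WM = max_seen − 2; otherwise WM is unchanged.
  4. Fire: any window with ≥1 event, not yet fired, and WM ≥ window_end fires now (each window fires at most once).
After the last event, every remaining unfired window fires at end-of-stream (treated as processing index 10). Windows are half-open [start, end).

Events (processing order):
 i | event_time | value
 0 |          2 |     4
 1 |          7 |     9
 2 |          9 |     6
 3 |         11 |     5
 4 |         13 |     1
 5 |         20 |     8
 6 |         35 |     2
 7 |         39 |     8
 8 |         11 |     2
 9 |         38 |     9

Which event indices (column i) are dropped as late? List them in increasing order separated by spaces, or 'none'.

8

i=0 t=2 v=4: → [0,11); WM=−∞
i=1 t=7 v=9: → [6,17),[3,14),[0,11); WM=5
i=2 t=9 v=6: → [9,20),[6,17),[3,14),[0,11); WM=5
i=3 t=11 v=5: → [9,20),[6,17),[3,14); WM=9
i=4 t=13 v=1: → [12,23),[9,20),[6,17),[3,14); WM=9
i=5 t=20 v=8: → [18,29),[15,26),[12,23); WM=18; [0,11) fires=3 [3,14) fires=4 [6,17) fires=4
i=6 t=35 v=2: → [33,44),[30,41),[27,38); WM=18
i=7 t=39 v=8: → [39,50),[36,47),[33,44),[30,41); WM=37; [9,20) fires=3 [12,23) fires=2 [15,26) fires=1 [18,29) fires=1
i=8 t=11 v=2: DROP (t<37-4); WM=37
i=9 t=38 v=9: → [36,47),[33,44),[30,41); WM=37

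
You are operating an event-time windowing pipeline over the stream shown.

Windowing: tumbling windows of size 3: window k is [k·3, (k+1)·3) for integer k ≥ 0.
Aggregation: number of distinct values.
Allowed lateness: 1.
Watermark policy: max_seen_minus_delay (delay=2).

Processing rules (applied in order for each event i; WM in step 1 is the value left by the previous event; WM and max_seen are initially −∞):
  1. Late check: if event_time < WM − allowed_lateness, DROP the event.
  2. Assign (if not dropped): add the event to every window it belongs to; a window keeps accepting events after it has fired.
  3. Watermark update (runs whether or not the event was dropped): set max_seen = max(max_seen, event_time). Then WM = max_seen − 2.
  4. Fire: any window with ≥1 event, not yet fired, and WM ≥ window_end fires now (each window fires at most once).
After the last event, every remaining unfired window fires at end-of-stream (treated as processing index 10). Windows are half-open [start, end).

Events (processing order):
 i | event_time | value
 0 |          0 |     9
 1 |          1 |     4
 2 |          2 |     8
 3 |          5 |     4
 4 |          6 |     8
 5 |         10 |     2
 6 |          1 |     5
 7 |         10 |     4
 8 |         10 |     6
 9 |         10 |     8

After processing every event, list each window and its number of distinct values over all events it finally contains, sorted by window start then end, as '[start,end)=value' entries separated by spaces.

[0,3)=3 [3,6)=1 [6,9)=1 [9,12)=4

i=0 t=0 v=9: → [0,3); WM=-2
i=1 t=1 v=4: → [0,3); WM=-1
i=2 t=2 v=8: → [0,3); WM=0
i=3 t=5 v=4: → [3,6); WM=3; [0,3) fires=3
i=4 t=6 v=8: → [6,9); WM=4
i=5 t=10 v=2: → [9,12); WM=8; [3,6) fires=1
i=6 t=1 v=5: DROP (t<8-1); WM=8
i=7 t=10 v=4: → [9,12); WM=8
i=8 t=10 v=6: → [9,12); WM=8
i=9 t=10 v=8: → [9,12); WM=8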